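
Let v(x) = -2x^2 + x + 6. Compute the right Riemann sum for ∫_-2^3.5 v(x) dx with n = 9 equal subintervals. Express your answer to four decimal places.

Δx = (3.5 − (-2))/9 = 11/18.
Right endpoints: -25/18, -7/9, -1/6, 4/9, 19/18, 5/3, 41/18, 26/9, 3.5.
v(-25/18) = 61/81, v(-7/9) = 325/81, v(-1/6) = 52/9, v(4/9) = 490/81, v(19/18) = 391/81, v(5/3) = 19/9, v(41/18) = -170/81, v(26/9) = -632/81, v(3.5) = -15.
Sum = Δx · [v(-25/18) + v(-7/9) + v(-1/6) + ...].
Sum ≈ -0.8374.

-0.8374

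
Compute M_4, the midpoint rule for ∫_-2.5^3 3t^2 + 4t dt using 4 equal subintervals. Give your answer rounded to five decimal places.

Δt = (3 − (-2.5))/4 = 1.375.
Midpoints: -1.8125, -0.4375, 0.9375, 2.3125.
f(-1.8125) = 2.60546875, f(-0.4375) = -1.17578125, f(0.9375) = 6.38671875, f(2.3125) = 25.29296875.
Sum = Δt · [f(-1.8125) + f(-0.4375) + f(0.9375) + f(2.3125)].
Sum ≈ 45.52539.

45.52539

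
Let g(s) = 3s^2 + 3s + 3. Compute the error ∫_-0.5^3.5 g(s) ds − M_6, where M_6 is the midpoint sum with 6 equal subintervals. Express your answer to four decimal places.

Exact integral: ∫_-0.5^3.5 g(s) ds = 73.
M_6 ≈ 72.555556.
Error ≈ 73 − 72.555556 ≈ 0.4444.

0.4444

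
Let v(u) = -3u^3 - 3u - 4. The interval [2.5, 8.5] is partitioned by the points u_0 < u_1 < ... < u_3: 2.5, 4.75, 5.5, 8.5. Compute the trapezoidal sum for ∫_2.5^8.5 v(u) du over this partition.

Subinterval widths: 2.25, 0.75, 3.
v(2.5) = -58.375, v(4.75) = -339.765625, v(5.5) = -519.625, v(8.5) = -1871.875.
On each subinterval the trapezoid contributes (Δu_i/2)·[v(u_{i-1}) + v(u_i)].
Sum = -4357.4296875.

-4357.4296875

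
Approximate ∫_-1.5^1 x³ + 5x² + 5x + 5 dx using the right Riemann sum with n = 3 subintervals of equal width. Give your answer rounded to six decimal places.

Δx = (1 − (-1.5))/3 = 5/6.
Right endpoints: -2/3, 1/6, 1.
f(-2/3) = 97/27, f(1/6) = 1291/216, f(1) = 16.
Sum = Δx · [f(-2/3) + f(1/6) + f(1)].
Sum ≈ 21.307870.

21.307870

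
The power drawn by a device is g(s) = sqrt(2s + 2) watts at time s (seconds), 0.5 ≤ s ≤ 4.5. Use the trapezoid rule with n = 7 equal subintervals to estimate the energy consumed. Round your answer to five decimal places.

Δs = (4.5 − 0.5)/7 = 4/7.
g(0.5) ≈ 1.73205, g(15/14) ≈ 2.03540, g(23/14) ≈ 2.29907, g(31/14) ≈ 2.53546, g(39/14) ≈ 2.75162, g(47/14) ≈ 2.95200, g(55/14) ≈ 3.13961, g(4.5) ≈ 3.31662.
T_7 = (Δs/2)·[g(s_0) + 2g(s_1) + ... + 2g(s_{6}) + g(s_7)].
Sum ≈ 10.42143.

10.42143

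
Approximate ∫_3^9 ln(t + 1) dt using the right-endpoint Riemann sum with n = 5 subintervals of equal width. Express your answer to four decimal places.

Δt = (9 − 3)/5 = 1.2.
Right endpoints: 4.2, 5.4, 6.6, 7.8, 9.
f(4.2) ≈ 1.6487, f(5.4) ≈ 1.8563, f(6.6) ≈ 2.0281, f(7.8) ≈ 2.1748, f(9) ≈ 2.3026.
Sum = Δt · [f(4.2) + f(5.4) + f(6.6) + f(7.8) + f(9)].
Sum ≈ 12.0125.

12.0125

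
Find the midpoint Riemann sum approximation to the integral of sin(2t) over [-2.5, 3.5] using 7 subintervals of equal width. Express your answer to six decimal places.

-0.266585

Δt = (3.5 − (-2.5))/7 = 6/7.
Midpoints: -29/14, -17/14, -5/14, 0.5, 19/14, 31/14, 43/14.
f(-29/14) ≈ 0.842154, f(-17/14) ≈ -0.654122, f(-5/14) ≈ -0.655078, f(0.5) ≈ 0.841471, f(19/14) ≈ 0.414421, f(31/14) ≈ -0.959993, f(43/14) ≈ -0.139868.
Sum = Δt · [f(-29/14) + f(-17/14) + f(-5/14) + ...].
Sum ≈ -0.266585.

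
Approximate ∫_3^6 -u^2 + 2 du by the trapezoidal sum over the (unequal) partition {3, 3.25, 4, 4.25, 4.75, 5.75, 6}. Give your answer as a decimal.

-57.265625

Subinterval widths: 0.25, 0.75, 0.25, 0.5, 1, 0.25.
f(3) = -7, f(3.25) = -8.5625, f(4) = -14, f(4.25) = -16.0625, f(4.75) = -20.5625, f(5.75) = -31.0625, f(6) = -34.
On each subinterval the trapezoid contributes (Δu_i/2)·[f(u_{i-1}) + f(u_i)].
Sum = -57.265625.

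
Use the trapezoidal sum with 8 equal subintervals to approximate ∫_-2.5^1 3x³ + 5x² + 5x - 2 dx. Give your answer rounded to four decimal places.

-21.1589

Δx = (1 − (-2.5))/8 = 0.4375.
f(-2.5) = -30.125, f(-2.0625) = -71123/4096, f(-1.625) = -5015/512, f(-1.1875) = -24209/4096, f(-0.75) = -4.203125, f(-0.3125) = -12967/4096, f(0.125) = -661/512, f(0.5625) = 11995/4096, f(1) = 11.
T_8 = (Δx/2)·[f(x_0) + 2f(x_1) + ... + 2f(x_{7}) + f(x_8)].
Sum ≈ -21.1589.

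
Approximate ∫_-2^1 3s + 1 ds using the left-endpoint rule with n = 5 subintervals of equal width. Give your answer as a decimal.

-4.2

Δs = (1 − (-2))/5 = 0.6.
Left endpoints: -2, -1.4, -0.8, -0.2, 0.4.
f(-2) = -5, f(-1.4) = -3.2, f(-0.8) = -1.4, f(-0.2) = 0.4, f(0.4) = 2.2.
Sum = Δs · [f(-2) + f(-1.4) + f(-0.8) + f(-0.2) + f(0.4)].
Sum = -4.2.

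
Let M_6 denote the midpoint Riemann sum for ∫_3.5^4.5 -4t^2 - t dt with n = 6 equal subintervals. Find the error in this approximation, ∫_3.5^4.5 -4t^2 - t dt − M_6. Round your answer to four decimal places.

-0.0093

Exact integral: ∫_3.5^4.5 f(t) dt ≈ -68.333333.
M_6 ≈ -68.324074.
Error ≈ -68.333333 − (-68.324074) ≈ -0.0093.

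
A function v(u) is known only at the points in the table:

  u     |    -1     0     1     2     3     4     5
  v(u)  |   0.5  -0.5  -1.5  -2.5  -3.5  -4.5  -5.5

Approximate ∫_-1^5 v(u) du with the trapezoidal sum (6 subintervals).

-15

Δu = 1.
T_6 = (1/2)·[0.5 + 2·(-0.5) + 2·(-1.5) + 2·(-2.5) + 2·(-3.5) + 2·(-4.5) + (-5.5)] = -15.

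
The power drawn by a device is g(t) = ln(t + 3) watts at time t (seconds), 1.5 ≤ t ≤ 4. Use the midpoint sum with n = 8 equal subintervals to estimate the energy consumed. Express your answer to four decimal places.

4.3533

Δt = (4 − 1.5)/8 = 0.3125.
Midpoints: 1.65625, 1.96875, 2.28125, 2.59375, 2.90625, 3.21875, 3.53125, 3.84375.
g(1.65625) ≈ 1.5382, g(1.96875) ≈ 1.6032, g(2.28125) ≈ 1.6642, g(2.59375) ≈ 1.7216, g(2.90625) ≈ 1.7760, g(3.21875) ≈ 1.8276, g(3.53125) ≈ 1.8766, g(3.84375) ≈ 1.9233.
Sum = Δt · [g(1.65625) + g(1.96875) + g(2.28125) + ...].
Sum ≈ 4.3533.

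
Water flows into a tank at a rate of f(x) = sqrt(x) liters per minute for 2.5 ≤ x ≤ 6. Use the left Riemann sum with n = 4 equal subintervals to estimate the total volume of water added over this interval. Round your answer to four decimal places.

6.7757

Δx = (6 − 2.5)/4 = 0.875.
Left endpoints: 2.5, 3.375, 4.25, 5.125.
f(2.5) ≈ 1.5811, f(3.375) ≈ 1.8371, f(4.25) ≈ 2.0616, f(5.125) ≈ 2.2638.
Sum = Δx · [f(2.5) + f(3.375) + f(4.25) + f(5.125)].
Sum ≈ 6.7757.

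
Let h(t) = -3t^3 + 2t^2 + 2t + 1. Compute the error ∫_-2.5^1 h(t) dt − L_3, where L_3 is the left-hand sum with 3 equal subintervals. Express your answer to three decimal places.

-38.083

Exact integral: ∫_-2.5^1 h(t) dt ≈ 37.88021.
L_3 ≈ 75.96296.
Error ≈ 37.88021 − 75.96296 ≈ -38.083.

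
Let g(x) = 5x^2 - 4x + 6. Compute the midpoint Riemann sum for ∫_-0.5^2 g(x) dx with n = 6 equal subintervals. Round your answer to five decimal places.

Δx = (2 − (-0.5))/6 = 5/12.
Midpoints: -7/24, 0.125, 13/24, 23/24, 1.375, 43/24.
g(-7/24) = 4373/576, g(0.125) = 5.578125, g(13/24) = 3053/576, g(23/24) = 3893/576, g(1.375) = 9.953125, g(43/24) = 8573/576.
Sum = Δx · [g(-7/24) + g(0.125) + g(13/24) + ...].
Sum ≈ 20.86082.

20.86082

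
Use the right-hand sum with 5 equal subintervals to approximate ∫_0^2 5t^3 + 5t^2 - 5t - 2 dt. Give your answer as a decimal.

Δt = (2 − 0)/5 = 0.4.
Right endpoints: 0.4, 0.8, 1.2, 1.6, 2.
f(0.4) = -2.88, f(0.8) = -0.24, f(1.2) = 7.84, f(1.6) = 23.28, f(2) = 48.
Sum = Δt · [f(0.4) + f(0.8) + f(1.2) + f(1.6) + f(2)].
Sum = 30.4.

30.4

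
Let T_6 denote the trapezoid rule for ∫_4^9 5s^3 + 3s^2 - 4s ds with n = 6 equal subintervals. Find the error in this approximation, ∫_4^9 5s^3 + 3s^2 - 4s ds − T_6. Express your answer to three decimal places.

-58.160

Exact integral: ∫_4^9 f(s) ds = 8416.25.
T_6 ≈ 8474.40972.
Error ≈ 8416.25 − 8474.40972 ≈ -58.160.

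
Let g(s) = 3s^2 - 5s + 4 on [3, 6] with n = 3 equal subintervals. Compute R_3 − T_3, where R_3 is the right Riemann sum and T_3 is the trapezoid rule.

33

R_3 = 168.
T_3 = 135.
R_3 − T_3 = 33.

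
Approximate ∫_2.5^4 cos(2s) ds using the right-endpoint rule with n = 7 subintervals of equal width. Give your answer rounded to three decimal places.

0.913

Δs = (4 − 2.5)/7 = 3/14.
Right endpoints: 19/7, 41/14, 22/7, 47/14, 25/7, 53/14, 4.
f(19/7) ≈ 0.657, f(41/14) ≈ 0.911, f(22/7) ≈ 1.000, f(47/14) ≈ 0.909, f(25/7) ≈ 0.653, f(53/14) ≈ 0.279, f(4) ≈ -0.146.
Sum = Δs · [f(19/7) + f(41/14) + f(22/7) + ...].
Sum ≈ 0.913.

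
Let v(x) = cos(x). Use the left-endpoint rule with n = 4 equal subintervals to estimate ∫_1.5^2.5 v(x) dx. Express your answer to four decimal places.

-0.2880

Δx = (2.5 − 1.5)/4 = 0.25.
Left endpoints: 1.5, 1.75, 2, 2.25.
v(1.5) ≈ 0.0707, v(1.75) ≈ -0.1782, v(2) ≈ -0.4161, v(2.25) ≈ -0.6282.
Sum = Δx · [v(1.5) + v(1.75) + v(2) + v(2.25)].
Sum ≈ -0.2880.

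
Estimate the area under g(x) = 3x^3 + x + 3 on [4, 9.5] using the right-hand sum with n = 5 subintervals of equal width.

7349.8975

Δx = (9.5 − 4)/5 = 1.1.
Right endpoints: 5.1, 6.2, 7.3, 8.4, 9.5.
g(5.1) = 406.053, g(6.2) = 724.184, g(7.3) = 1177.351, g(8.4) = 1789.512, g(9.5) = 2584.625.
Sum = Δx · [g(5.1) + g(6.2) + g(7.3) + g(8.4) + g(9.5)].
Sum = 7349.8975.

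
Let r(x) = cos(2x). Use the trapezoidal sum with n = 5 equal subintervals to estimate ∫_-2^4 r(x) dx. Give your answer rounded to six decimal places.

0.054248

Δx = (4 − (-2))/5 = 1.2.
r(-2) ≈ -0.653644, r(-0.8) ≈ -0.029200, r(0.4) ≈ 0.696707, r(1.6) ≈ -0.998295, r(2.8) ≈ 0.775566, r(4) ≈ -0.145500.
T_5 = (Δx/2)·[r(x_0) + 2r(x_1) + ... + 2r(x_{4}) + r(x_5)].
Sum ≈ 0.054248.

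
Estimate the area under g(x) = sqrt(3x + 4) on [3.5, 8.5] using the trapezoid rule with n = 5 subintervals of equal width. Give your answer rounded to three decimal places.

Δx = (8.5 − 3.5)/5 = 1.
g(3.5) ≈ 3.808, g(4.5) ≈ 4.183, g(5.5) ≈ 4.528, g(6.5) ≈ 4.848, g(7.5) ≈ 5.148, g(8.5) ≈ 5.431.
T_5 = (Δx/2)·[g(x_0) + 2g(x_1) + ... + 2g(x_{4}) + g(x_5)].
Sum ≈ 23.326.

23.326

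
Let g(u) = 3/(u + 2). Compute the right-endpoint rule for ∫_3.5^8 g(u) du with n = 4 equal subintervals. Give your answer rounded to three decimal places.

Δu = (8 − 3.5)/4 = 1.125.
Right endpoints: 4.625, 5.75, 6.875, 8.
g(4.625) = 24/53, g(5.75) = 12/31, g(6.875) = 24/71, g(8) = 0.3.
Sum = Δu · [g(4.625) + g(5.75) + g(6.875) + g(8)].
Sum ≈ 1.663.

1.663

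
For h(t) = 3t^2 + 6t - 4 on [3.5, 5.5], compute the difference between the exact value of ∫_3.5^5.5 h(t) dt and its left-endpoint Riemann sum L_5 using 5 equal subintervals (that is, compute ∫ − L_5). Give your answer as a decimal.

13.04

Exact integral: ∫_3.5^5.5 h(t) dt = 169.5.
L_5 = 156.46.
Error = 169.5 − 156.46 = 13.04.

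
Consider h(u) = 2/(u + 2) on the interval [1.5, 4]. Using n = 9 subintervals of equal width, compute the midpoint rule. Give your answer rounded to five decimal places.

Δu = (4 − 1.5)/9 = 5/18.
Midpoints: 59/36, 23/12, 79/36, 89/36, 2.75, 109/36, 119/36, 43/12, 139/36.
h(59/36) = 72/131, h(23/12) = 24/47, h(79/36) = 72/151, h(89/36) = 72/161, h(2.75) = 8/19, h(109/36) = 72/181, h(119/36) = 72/191, h(43/12) = 24/67, h(139/36) = 72/211.
Sum = Δu · [h(59/36) + h(23/12) + h(79/36) + ...].
Sum ≈ 1.07765.

1.07765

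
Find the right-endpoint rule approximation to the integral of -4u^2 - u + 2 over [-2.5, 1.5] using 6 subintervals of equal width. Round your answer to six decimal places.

-12.518519

Δu = (1.5 − (-2.5))/6 = 2/3.
Right endpoints: -11/6, -7/6, -0.5, 1/6, 5/6, 1.5.
f(-11/6) = -173/18, f(-7/6) = -41/18, f(-0.5) = 1.5, f(1/6) = 31/18, f(5/6) = -29/18, f(1.5) = -8.5.
Sum = Δu · [f(-11/6) + f(-7/6) + f(-0.5) + ...].
Sum ≈ -12.518519.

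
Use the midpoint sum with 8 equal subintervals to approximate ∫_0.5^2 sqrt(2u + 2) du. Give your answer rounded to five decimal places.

Δu = (2 − 0.5)/8 = 0.1875.
Midpoints: 0.59375, 0.78125, 0.96875, 1.15625, 1.34375, 1.53125, 1.71875, 1.90625.
f(0.59375) ≈ 1.78536, f(0.78125) ≈ 1.88746, f(0.96875) ≈ 1.98431, f(1.15625) ≈ 2.07666, f(1.34375) ≈ 2.16506, f(1.53125) ≈ 2.25000, f(1.71875) ≈ 2.33184, f(1.90625) ≈ 2.41091.
Sum = Δu · [f(0.59375) + f(0.78125) + f(0.96875) + ...].
Sum ≈ 3.16718.

3.16718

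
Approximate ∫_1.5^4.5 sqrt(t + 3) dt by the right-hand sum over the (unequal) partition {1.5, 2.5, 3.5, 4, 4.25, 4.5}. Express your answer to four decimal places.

7.5754

Subinterval widths: 1, 1, 0.5, 0.25, 0.25.
Right endpoints: 2.5, 3.5, 4, 4.25, 4.5.
f(2.5) ≈ 2.3452, f(3.5) ≈ 2.5495, f(4) ≈ 2.6458, f(4.25) ≈ 2.6926, f(4.5) ≈ 2.7386.
Sum = Σ Δt_i · f(t_i).
Sum ≈ 7.5754.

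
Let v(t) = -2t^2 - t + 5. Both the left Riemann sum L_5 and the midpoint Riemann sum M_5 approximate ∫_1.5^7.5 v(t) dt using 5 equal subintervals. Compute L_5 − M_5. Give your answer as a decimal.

64.08

L_5 = -210.48.
M_5 = -274.56.
L_5 − M_5 = 64.08.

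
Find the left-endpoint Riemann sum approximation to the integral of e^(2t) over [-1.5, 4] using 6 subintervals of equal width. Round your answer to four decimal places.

520.0104

Δt = (4 − (-1.5))/6 = 11/12.
Left endpoints: -1.5, -7/12, 1/3, 1.25, 13/6, 37/12.
f(-1.5) ≈ 0.0498, f(-7/12) ≈ 0.3114, f(1/3) ≈ 1.9477, f(1.25) ≈ 12.1825, f(13/6) ≈ 76.1979, f(37/12) ≈ 476.5948.
Sum = Δt · [f(-1.5) + f(-7/12) + f(1/3) + ...].
Sum ≈ 520.0104.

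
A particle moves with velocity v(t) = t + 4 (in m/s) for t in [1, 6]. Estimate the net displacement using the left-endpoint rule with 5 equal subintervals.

35

Δt = (6 − 1)/5 = 1.
Left endpoints: 1, 2, 3, 4, 5.
v(1) = 5, v(2) = 6, v(3) = 7, v(4) = 8, v(5) = 9.
Sum = Δt · [v(1) + v(2) + v(3) + v(4) + v(5)].
Sum = 35.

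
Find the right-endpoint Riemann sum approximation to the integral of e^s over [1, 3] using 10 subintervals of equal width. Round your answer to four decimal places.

Δs = (3 − 1)/10 = 0.2.
Right endpoints: 1.2, 1.4, 1.6, 1.8, 2, 2.2, 2.4, 2.6, 2.8, 3.
f(1.2) ≈ 3.3201, f(1.4) ≈ 4.0552, f(1.6) ≈ 4.9530, f(1.8) ≈ 6.0496, f(2) ≈ 7.3891, f(2.2) ≈ 9.0250, f(2.4) ≈ 11.0232, f(2.6) ≈ 13.4637, f(2.8) ≈ 16.4446, f(3) ≈ 20.0855.
Sum = Δs · [f(1.2) + f(1.4) + f(1.6) + ...].
Sum ≈ 19.1618.

19.1618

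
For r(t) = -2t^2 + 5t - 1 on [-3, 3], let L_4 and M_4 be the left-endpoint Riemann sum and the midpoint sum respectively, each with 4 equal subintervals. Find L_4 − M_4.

-29.25

L_4 = -69.
M_4 = -39.75.
L_4 − M_4 = -29.25.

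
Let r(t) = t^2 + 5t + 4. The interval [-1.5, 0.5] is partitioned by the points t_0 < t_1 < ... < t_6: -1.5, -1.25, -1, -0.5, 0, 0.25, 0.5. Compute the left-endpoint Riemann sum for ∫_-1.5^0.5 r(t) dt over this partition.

Subinterval widths: 0.25, 0.25, 0.5, 0.5, 0.25, 0.25.
Left endpoints: -1.5, -1.25, -1, -0.5, 0, 0.25.
r(-1.5) = -1.25, r(-1.25) = -0.6875, r(-1) = 0, r(-0.5) = 1.75, r(0) = 4, r(0.25) = 5.3125.
Sum = Σ Δt_i · r(t_i).
Sum = 2.71875.

2.71875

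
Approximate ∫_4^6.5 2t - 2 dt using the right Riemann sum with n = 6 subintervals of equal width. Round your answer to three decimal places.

Δt = (6.5 − 4)/6 = 5/12.
Right endpoints: 53/12, 29/6, 5.25, 17/3, 73/12, 6.5.
f(53/12) = 41/6, f(29/6) = 23/3, f(5.25) = 8.5, f(17/3) = 28/3, f(73/12) = 61/6, f(6.5) = 11.
Sum = Δt · [f(53/12) + f(29/6) + f(5.25) + ...].
Sum ≈ 22.292.

22.292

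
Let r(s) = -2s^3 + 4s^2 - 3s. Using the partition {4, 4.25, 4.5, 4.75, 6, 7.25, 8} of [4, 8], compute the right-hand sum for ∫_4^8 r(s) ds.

Subinterval widths: 0.25, 0.25, 0.25, 1.25, 1.25, 0.75.
Right endpoints: 4.25, 4.5, 4.75, 6, 7.25, 8.
r(4.25) = -94.03125, r(4.5) = -114.75, r(4.75) = -138.34375, r(6) = -306, r(7.25) = -573.65625, r(8) = -792.
Sum = Σ Δs_i · r(s_i).
Sum = -1780.3515625.

-1780.3515625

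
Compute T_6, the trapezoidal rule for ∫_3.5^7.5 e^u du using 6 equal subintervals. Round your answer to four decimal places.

Δu = (7.5 − 3.5)/6 = 2/3.
f(3.5) ≈ 33.1155, f(25/6) ≈ 64.5001, f(29/6) ≈ 125.6290, f(5.5) ≈ 244.6919, f(37/6) ≈ 476.5948, f(41/6) ≈ 928.2799, f(7.5) ≈ 1808.0424.
T_6 = (Δu/2)·[f(u_0) + 2f(u_1) + ... + 2f(u_{5}) + f(u_6)].
Sum ≈ 1840.1831.

1840.1831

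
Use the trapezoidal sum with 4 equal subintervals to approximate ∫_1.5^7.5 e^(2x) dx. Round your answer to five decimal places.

Δx = (7.5 − 1.5)/4 = 1.5.
f(1.5) ≈ 20.08554, f(3) ≈ 403.42879, f(4.5) ≈ 8103.08393, f(6) ≈ 162754.79142, f(7.5) ≈ 3269017.37247.
T_4 = (Δx/2)·[f(x_0) + 2f(x_1) + 2f(x_2) + 2f(x_3) + f(x_4)].
Sum ≈ 2708670.04972.

2708670.04972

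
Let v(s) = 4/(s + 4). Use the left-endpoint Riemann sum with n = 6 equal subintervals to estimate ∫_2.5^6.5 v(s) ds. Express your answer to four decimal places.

1.9986

Δs = (6.5 − 2.5)/6 = 2/3.
Left endpoints: 2.5, 19/6, 23/6, 4.5, 31/6, 35/6.
v(2.5) = 8/13, v(19/6) = 24/43, v(23/6) = 24/47, v(4.5) = 8/17, v(31/6) = 24/55, v(35/6) = 24/59.
Sum = Δs · [v(2.5) + v(19/6) + v(23/6) + ...].
Sum ≈ 1.9986.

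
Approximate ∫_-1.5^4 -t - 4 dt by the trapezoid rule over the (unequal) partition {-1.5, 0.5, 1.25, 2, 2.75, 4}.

Subinterval widths: 2, 0.75, 0.75, 0.75, 1.25.
f(-1.5) = -2.5, f(0.5) = -4.5, f(1.25) = -5.25, f(2) = -6, f(2.75) = -6.75, f(4) = -8.
On each subinterval the trapezoid contributes (Δt_i/2)·[f(t_{i-1}) + f(t_i)].
Sum = -28.875.

-28.875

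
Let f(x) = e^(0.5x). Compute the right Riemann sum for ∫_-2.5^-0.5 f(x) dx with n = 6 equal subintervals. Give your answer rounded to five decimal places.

1.06892

Δx = (-0.5 − (-2.5))/6 = 1/3.
Right endpoints: -13/6, -11/6, -1.5, -7/6, -5/6, -0.5.
f(-13/6) ≈ 0.33847, f(-11/6) ≈ 0.39985, f(-1.5) ≈ 0.47237, f(-7/6) ≈ 0.55804, f(-5/6) ≈ 0.65924, f(-0.5) ≈ 0.77880.
Sum = Δx · [f(-13/6) + f(-11/6) + f(-1.5) + ...].
Sum ≈ 1.06892.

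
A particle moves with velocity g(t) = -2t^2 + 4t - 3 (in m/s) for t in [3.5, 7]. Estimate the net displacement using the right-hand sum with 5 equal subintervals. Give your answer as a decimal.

-158.48

Δt = (7 − 3.5)/5 = 0.7.
Right endpoints: 4.2, 4.9, 5.6, 6.3, 7.
g(4.2) = -21.48, g(4.9) = -31.42, g(5.6) = -43.32, g(6.3) = -57.18, g(7) = -73.
Sum = Δt · [g(4.2) + g(4.9) + g(5.6) + g(6.3) + g(7)].
Sum = -158.48.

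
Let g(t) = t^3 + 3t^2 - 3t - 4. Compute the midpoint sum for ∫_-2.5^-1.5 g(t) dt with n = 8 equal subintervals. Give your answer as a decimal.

5.75390625

Δt = (-1.5 − (-2.5))/8 = 0.125.
Midpoints: -2.4375, -2.3125, -2.1875, -2.0625, -1.9375, -1.8125, -1.6875, -1.5625.
g(-2.4375) = 27257/4096, g(-2.3125) = 27091/4096, g(-2.1875) = 26421/4096, g(-2.0625) = 25295/4096, g(-1.9375) = 23761/4096, g(-1.8125) = 21867/4096, g(-1.6875) = 19661/4096, g(-1.5625) = 17191/4096.
Sum = Δt · [g(-2.4375) + g(-2.3125) + g(-2.1875) + ...].
Sum = 5.75390625.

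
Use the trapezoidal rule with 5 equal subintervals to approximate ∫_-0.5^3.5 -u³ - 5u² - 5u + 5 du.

Δu = (3.5 − (-0.5))/5 = 0.8.
f(-0.5) = 6.375, f(0.3) = 3.023, f(1.1) = -7.881, f(1.9) = -29.409, f(2.7) = -64.633, f(3.5) = -116.625.
T_5 = (Δu/2)·[f(u_0) + 2f(u_1) + ... + 2f(u_{4}) + f(u_5)].
Sum = -123.22.

-123.22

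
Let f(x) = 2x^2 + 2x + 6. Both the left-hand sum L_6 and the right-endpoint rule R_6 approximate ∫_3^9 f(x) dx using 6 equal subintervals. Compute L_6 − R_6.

L_6 = 500.
R_6 = 656.
L_6 − R_6 = -156.

-156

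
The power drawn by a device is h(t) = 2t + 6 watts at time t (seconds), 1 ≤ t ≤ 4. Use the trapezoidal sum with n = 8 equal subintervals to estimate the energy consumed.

Δt = (4 − 1)/8 = 0.375.
h(1) = 8, h(1.375) = 8.75, h(1.75) = 9.5, h(2.125) = 10.25, h(2.5) = 11, h(2.875) = 11.75, h(3.25) = 12.5, h(3.625) = 13.25, h(4) = 14.
T_8 = (Δt/2)·[h(t_0) + 2h(t_1) + ... + 2h(t_{7}) + h(t_8)].
Sum = 33.

33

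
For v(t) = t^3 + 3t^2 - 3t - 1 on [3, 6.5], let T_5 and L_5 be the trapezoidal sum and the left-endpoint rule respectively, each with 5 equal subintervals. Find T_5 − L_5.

117.90625

T_5 = 625.19625.
L_5 = 507.29.
T_5 − L_5 = 117.90625.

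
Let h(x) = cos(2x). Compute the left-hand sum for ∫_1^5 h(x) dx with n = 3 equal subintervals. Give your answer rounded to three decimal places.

Δx = (5 − 1)/3 = 4/3.
Left endpoints: 1, 7/3, 11/3.
h(1) ≈ -0.416, h(7/3) ≈ -0.046, h(11/3) ≈ 0.497.
Sum = Δx · [h(1) + h(7/3) + h(11/3)].
Sum ≈ 0.047.

0.047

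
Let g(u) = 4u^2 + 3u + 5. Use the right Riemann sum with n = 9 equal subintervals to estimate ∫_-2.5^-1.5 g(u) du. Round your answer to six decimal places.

Δu = (-1.5 − (-2.5))/9 = 1/9.
Right endpoints: -43/18, -41/18, -13/6, -37/18, -35/18, -11/6, -31/18, -29/18, -1.5.
g(-43/18) = 3347/162, g(-41/18) = 3065/162, g(-13/6) = 311/18, g(-37/18) = 2549/162, g(-35/18) = 2315/162, g(-11/6) = 233/18, g(-31/18) = 1895/162, g(-29/18) = 1709/162, g(-1.5) = 9.5.
Sum = Δu · [g(-43/18) + g(-41/18) + g(-13/6) + ...].
Sum ≈ 14.619342.

14.619342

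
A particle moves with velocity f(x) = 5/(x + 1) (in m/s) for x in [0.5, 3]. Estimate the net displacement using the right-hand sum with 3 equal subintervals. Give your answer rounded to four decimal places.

4.1432

Δx = (3 − 0.5)/3 = 5/6.
Right endpoints: 4/3, 13/6, 3.
f(4/3) = 15/7, f(13/6) = 30/19, f(3) = 1.25.
Sum = Δx · [f(4/3) + f(13/6) + f(3)].
Sum ≈ 4.1432.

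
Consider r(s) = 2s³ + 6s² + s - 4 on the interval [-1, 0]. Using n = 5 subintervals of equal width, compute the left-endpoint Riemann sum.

Δs = (0 − (-1))/5 = 0.2.
Left endpoints: -1, -0.8, -0.6, -0.4, -0.2.
r(-1) = -1, r(-0.8) = -1.984, r(-0.6) = -2.872, r(-0.4) = -3.568, r(-0.2) = -3.976.
Sum = Δs · [r(-1) + r(-0.8) + r(-0.6) + r(-0.4) + r(-0.2)].
Sum = -2.68.

-2.68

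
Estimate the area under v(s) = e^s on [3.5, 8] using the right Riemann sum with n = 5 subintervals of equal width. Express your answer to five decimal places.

4470.71560

Δs = (8 − 3.5)/5 = 0.9.
Right endpoints: 4.4, 5.3, 6.2, 7.1, 8.
v(4.4) ≈ 81.45087, v(5.3) ≈ 200.33681, v(6.2) ≈ 492.74904, v(7.1) ≈ 1211.96707, v(8) ≈ 2980.95799.
Sum = Δs · [v(4.4) + v(5.3) + v(6.2) + v(7.1) + v(8)].
Sum ≈ 4470.71560.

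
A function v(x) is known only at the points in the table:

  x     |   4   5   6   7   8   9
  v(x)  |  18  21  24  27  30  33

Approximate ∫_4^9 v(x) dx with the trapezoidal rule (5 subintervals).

127.5

Δx = 1.
T_5 = (1/2)·[18 + 2·21 + 2·24 + 2·27 + 2·30 + 33] = 127.5.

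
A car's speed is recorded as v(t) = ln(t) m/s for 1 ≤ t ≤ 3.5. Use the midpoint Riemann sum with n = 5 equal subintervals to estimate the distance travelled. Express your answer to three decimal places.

Δt = (3.5 − 1)/5 = 0.5.
Midpoints: 1.25, 1.75, 2.25, 2.75, 3.25.
v(1.25) ≈ 0.223, v(1.75) ≈ 0.560, v(2.25) ≈ 0.811, v(2.75) ≈ 1.012, v(3.25) ≈ 1.179.
Sum = Δt · [v(1.25) + v(1.75) + v(2.25) + v(2.75) + v(3.25)].
Sum ≈ 1.892.

1.892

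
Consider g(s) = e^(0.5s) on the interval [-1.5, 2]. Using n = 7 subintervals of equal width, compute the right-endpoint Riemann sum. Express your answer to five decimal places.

5.07668

Δs = (2 − (-1.5))/7 = 0.5.
Right endpoints: -1, -0.5, 0, 0.5, 1, 1.5, 2.
g(-1) ≈ 0.60653, g(-0.5) ≈ 0.77880, g(0) ≈ 1.00000, g(0.5) ≈ 1.28403, g(1) ≈ 1.64872, g(1.5) ≈ 2.11700, g(2) ≈ 2.71828.
Sum = Δs · [g(-1) + g(-0.5) + g(0) + ...].
Sum ≈ 5.07668.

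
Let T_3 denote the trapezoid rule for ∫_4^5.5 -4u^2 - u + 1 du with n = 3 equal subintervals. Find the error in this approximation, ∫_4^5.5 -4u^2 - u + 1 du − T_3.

0.25

Exact integral: ∫_4^5.5 f(u) du = -142.125.
T_3 = -142.375.
Error = -142.125 − (-142.375) = 0.25.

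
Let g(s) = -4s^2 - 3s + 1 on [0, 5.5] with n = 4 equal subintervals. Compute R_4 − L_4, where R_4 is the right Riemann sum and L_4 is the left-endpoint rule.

R_4 = -363.171875.
L_4 = -174.109375.
R_4 − L_4 = -189.0625.

-189.0625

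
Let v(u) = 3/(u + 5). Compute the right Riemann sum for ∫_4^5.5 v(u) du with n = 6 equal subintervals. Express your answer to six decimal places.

Δu = (5.5 − 4)/6 = 0.25.
Right endpoints: 4.25, 4.5, 4.75, 5, 5.25, 5.5.
v(4.25) = 12/37, v(4.5) = 6/19, v(4.75) = 4/13, v(5) = 0.3, v(5.25) = 12/41, v(5.5) = 2/7.
Sum = Δu · [v(4.25) + v(4.5) + v(4.75) + ...].
Sum ≈ 0.456551.

0.456551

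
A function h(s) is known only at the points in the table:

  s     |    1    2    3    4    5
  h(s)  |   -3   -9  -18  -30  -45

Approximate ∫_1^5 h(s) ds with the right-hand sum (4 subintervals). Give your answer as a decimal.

Δs = 1.
Sum = 1·[(-9) + (-18) + (-30) + (-45)] = -102.

-102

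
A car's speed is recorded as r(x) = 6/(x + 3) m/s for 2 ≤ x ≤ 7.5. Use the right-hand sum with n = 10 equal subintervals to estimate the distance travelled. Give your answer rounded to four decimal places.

Δx = (7.5 − 2)/10 = 0.55.
Right endpoints: 2.55, 3.1, 3.65, 4.2, 4.75, 5.3, 5.85, 6.4, 6.95, 7.5.
r(2.55) = 40/37, r(3.1) = 60/61, r(3.65) = 120/133, r(4.2) = 5/6, r(4.75) = 24/31, r(5.3) = 60/83, r(5.85) = 40/59, r(6.4) = 30/47, r(6.95) = 120/199, r(7.5) = 4/7.
Sum = Δx · [r(2.55) + r(3.1) + r(3.65) + ...].
Sum ≈ 4.2834.

4.2834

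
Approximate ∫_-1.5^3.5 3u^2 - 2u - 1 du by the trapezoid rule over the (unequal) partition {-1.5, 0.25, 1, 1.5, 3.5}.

38.203125

Subinterval widths: 1.75, 0.75, 0.5, 2.
f(-1.5) = 8.75, f(0.25) = -1.3125, f(1) = 0, f(1.5) = 2.75, f(3.5) = 28.75.
On each subinterval the trapezoid contributes (Δu_i/2)·[f(u_{i-1}) + f(u_i)].
Sum = 38.203125.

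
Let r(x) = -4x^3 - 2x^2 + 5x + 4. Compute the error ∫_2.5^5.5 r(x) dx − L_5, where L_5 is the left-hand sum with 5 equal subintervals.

Exact integral: ∫_2.5^5.5 r(x) dx = -904.5.
L_5 = -722.7.
Error = -904.5 − (-722.7) = -181.8.

-181.8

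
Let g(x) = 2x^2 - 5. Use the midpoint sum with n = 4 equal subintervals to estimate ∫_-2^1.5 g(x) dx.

-10.36328125

Δx = (1.5 − (-2))/4 = 0.875.
Midpoints: -1.5625, -0.6875, 0.1875, 1.0625.
g(-1.5625) = -0.1171875, g(-0.6875) = -4.0546875, g(0.1875) = -4.9296875, g(1.0625) = -2.7421875.
Sum = Δx · [g(-1.5625) + g(-0.6875) + g(0.1875) + g(1.0625)].
Sum = -10.36328125.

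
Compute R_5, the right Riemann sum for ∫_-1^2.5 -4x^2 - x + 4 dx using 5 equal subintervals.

Δx = (2.5 − (-1))/5 = 0.7.
Right endpoints: -0.3, 0.4, 1.1, 1.8, 2.5.
f(-0.3) = 3.94, f(0.4) = 2.96, f(1.1) = -1.94, f(1.8) = -10.76, f(2.5) = -23.5.
Sum = Δx · [f(-0.3) + f(0.4) + f(1.1) + f(1.8) + f(2.5)].
Sum = -20.51.

-20.51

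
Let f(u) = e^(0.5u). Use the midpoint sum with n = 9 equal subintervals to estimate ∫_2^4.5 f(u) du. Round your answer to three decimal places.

13.528

Δu = (4.5 − 2)/9 = 5/18.
Midpoints: 77/36, 29/12, 97/36, 107/36, 3.25, 127/36, 137/36, 49/12, 157/36.
f(77/36) ≈ 2.914, f(29/12) ≈ 3.348, f(97/36) ≈ 3.847, f(107/36) ≈ 4.420, f(3.25) ≈ 5.078, f(127/36) ≈ 5.835, f(137/36) ≈ 6.704, f(49/12) ≈ 7.703, f(157/36) ≈ 8.851.
Sum = Δu · [f(77/36) + f(29/12) + f(97/36) + ...].
Sum ≈ 13.528.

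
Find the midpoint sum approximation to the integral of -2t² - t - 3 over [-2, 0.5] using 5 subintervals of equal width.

Δt = (0.5 − (-2))/5 = 0.5.
Midpoints: -1.75, -1.25, -0.75, -0.25, 0.25.
f(-1.75) = -7.375, f(-1.25) = -4.875, f(-0.75) = -3.375, f(-0.25) = -2.875, f(0.25) = -3.375.
Sum = Δt · [f(-1.75) + f(-1.25) + f(-0.75) + f(-0.25) + f(0.25)].
Sum = -10.9375.

-10.9375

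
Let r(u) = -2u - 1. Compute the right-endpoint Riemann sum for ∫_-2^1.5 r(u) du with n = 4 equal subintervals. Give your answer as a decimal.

-4.8125

Δu = (1.5 − (-2))/4 = 0.875.
Right endpoints: -1.125, -0.25, 0.625, 1.5.
r(-1.125) = 1.25, r(-0.25) = -0.5, r(0.625) = -2.25, r(1.5) = -4.
Sum = Δu · [r(-1.125) + r(-0.25) + r(0.625) + r(1.5)].
Sum = -4.8125.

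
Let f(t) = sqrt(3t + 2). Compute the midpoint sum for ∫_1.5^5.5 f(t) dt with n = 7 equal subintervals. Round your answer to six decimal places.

14.003181

Δt = (5.5 − 1.5)/7 = 4/7.
Midpoints: 25/14, 33/14, 41/14, 3.5, 57/14, 65/14, 73/14.
f(25/14) ≈ 2.712405, f(33/14) ≈ 3.011881, f(41/14) ≈ 3.284161, f(3.5) ≈ 3.535534, f(57/14) ≈ 3.770184, f(65/14) ≈ 3.991061, f(73/14) ≈ 4.200340.
Sum = Δt · [f(25/14) + f(33/14) + f(41/14) + ...].
Sum ≈ 14.003181.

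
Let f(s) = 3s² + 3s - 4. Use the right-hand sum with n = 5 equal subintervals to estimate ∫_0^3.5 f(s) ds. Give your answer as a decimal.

64.645

Δs = (3.5 − 0)/5 = 0.7.
Right endpoints: 0.7, 1.4, 2.1, 2.8, 3.5.
f(0.7) = -0.43, f(1.4) = 6.08, f(2.1) = 15.53, f(2.8) = 27.92, f(3.5) = 43.25.
Sum = Δs · [f(0.7) + f(1.4) + f(2.1) + f(2.8) + f(3.5)].
Sum = 64.645.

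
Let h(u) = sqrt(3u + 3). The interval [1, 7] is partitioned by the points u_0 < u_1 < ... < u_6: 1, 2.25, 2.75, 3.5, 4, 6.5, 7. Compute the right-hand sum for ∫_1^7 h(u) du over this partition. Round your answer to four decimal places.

24.5804

Subinterval widths: 1.25, 0.5, 0.75, 0.5, 2.5, 0.5.
Right endpoints: 2.25, 2.75, 3.5, 4, 6.5, 7.
h(2.25) ≈ 3.1225, h(2.75) ≈ 3.3541, h(3.5) ≈ 3.6742, h(4) ≈ 3.8730, h(6.5) ≈ 4.7434, h(7) ≈ 4.8990.
Sum = Σ Δu_i · h(u_i).
Sum ≈ 24.5804.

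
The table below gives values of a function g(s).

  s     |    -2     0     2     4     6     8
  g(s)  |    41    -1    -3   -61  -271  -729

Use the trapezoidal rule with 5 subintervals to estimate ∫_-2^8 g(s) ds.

Δs = 2.
T_5 = (2/2)·[41 + 2·(-1) + 2·(-3) + 2·(-61) + 2·(-271) + (-729)] = -1360.

-1360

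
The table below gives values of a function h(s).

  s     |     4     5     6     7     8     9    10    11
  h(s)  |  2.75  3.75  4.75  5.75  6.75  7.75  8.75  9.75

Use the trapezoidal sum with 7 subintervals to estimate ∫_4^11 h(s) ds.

Δs = 1.
T_7 = (1/2)·[2.75 + 2·3.75 + 2·4.75 + 2·5.75 + 2·6.75 + 2·7.75 + 2·8.75 + 9.75] = 43.75.

43.75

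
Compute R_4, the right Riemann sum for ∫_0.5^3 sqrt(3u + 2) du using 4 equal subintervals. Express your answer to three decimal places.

Δu = (3 − 0.5)/4 = 0.625.
Right endpoints: 1.125, 1.75, 2.375, 3.
f(1.125) ≈ 2.318, f(1.75) ≈ 2.693, f(2.375) ≈ 3.021, f(3) ≈ 3.317.
Sum = Δu · [f(1.125) + f(1.75) + f(2.375) + f(3)].
Sum ≈ 7.093.

7.093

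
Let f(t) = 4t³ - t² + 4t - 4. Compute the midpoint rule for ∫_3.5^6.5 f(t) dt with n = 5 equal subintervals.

1600.44

Δt = (6.5 − 3.5)/5 = 0.6.
Midpoints: 3.8, 4.4, 5, 5.6, 6.2.
f(3.8) = 216.248, f(4.4) = 334.976, f(5) = 491, f(5.6) = 689.504, f(6.2) = 935.672.
Sum = Δt · [f(3.8) + f(4.4) + f(5) + f(5.6) + f(6.2)].
Sum = 1600.44.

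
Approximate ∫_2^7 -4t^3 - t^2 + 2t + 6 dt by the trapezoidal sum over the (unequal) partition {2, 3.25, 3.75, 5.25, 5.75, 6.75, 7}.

Subinterval widths: 1.25, 0.5, 1.5, 0.5, 1, 0.25.
f(2) = -26, f(3.25) = -135.375, f(3.75) = -211.5, f(5.25) = -589.875, f(5.75) = -776, f(6.75) = -1256.25, f(7) = -1401.
On each subinterval the trapezoid contributes (Δt_i/2)·[f(t_{i-1}) + f(t_i)].
Sum = -2478.359375.

-2478.359375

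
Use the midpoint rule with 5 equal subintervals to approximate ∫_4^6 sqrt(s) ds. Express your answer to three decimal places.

Δs = (6 − 4)/5 = 0.4.
Midpoints: 4.2, 4.6, 5, 5.4, 5.8.
f(4.2) ≈ 2.049, f(4.6) ≈ 2.145, f(5) ≈ 2.236, f(5.4) ≈ 2.324, f(5.8) ≈ 2.408.
Sum = Δs · [f(4.2) + f(4.6) + f(5) + f(5.4) + f(5.8)].
Sum ≈ 4.465.

4.465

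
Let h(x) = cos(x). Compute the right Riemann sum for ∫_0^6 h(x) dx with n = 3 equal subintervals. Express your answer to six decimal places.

Δx = (6 − 0)/3 = 2.
Right endpoints: 2, 4, 6.
h(2) ≈ -0.416147, h(4) ≈ -0.653644, h(6) ≈ 0.960170.
Sum = Δx · [h(2) + h(4) + h(6)].
Sum ≈ -0.219240.

-0.219240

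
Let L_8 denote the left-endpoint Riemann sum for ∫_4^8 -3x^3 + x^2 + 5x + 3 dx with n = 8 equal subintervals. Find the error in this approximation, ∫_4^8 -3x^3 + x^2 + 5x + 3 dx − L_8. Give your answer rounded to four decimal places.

Exact integral: ∫_4^8 f(x) dx ≈ -2598.666667.
L_8 = -2288.5.
Error ≈ -2598.666667 − (-2288.5) ≈ -310.1667.

-310.1667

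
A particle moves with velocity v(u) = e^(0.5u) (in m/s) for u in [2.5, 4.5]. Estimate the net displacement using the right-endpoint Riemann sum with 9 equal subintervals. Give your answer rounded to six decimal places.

Δu = (4.5 − 2.5)/9 = 2/9.
Right endpoints: 49/18, 53/18, 19/6, 61/18, 65/18, 23/6, 73/18, 77/18, 4.5.
v(49/18) ≈ 3.900525, v(53/18) ≈ 4.358911, v(19/6) ≈ 4.871166, v(61/18) ≈ 5.443621, v(65/18) ≈ 6.083350, v(23/6) ≈ 6.798260, v(73/18) ≈ 7.597185, v(77/18) ≈ 8.489999, v(4.5) ≈ 9.487736.
Sum = Δu · [v(49/18) + v(53/18) + v(19/6) + ...].
Sum ≈ 12.673501.

12.673501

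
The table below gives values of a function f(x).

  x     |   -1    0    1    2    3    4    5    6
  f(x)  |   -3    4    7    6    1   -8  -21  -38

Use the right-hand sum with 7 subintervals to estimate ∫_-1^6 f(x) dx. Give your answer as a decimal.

Δx = 1.
Sum = 1·[4 + 7 + 6 + 1 + (-8) + (-21) + (-38)] = -49.

-49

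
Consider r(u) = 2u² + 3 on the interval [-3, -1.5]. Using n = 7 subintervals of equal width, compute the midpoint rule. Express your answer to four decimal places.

20.2385

Δu = (-1.5 − (-3))/7 = 3/14.
Midpoints: -81/28, -75/28, -69/28, -2.25, -57/28, -51/28, -45/28.
r(-81/28) = 7737/392, r(-75/28) = 6801/392, r(-69/28) = 5937/392, r(-2.25) = 13.125, r(-57/28) = 4425/392, r(-51/28) = 3777/392, r(-45/28) = 3201/392.
Sum = Δu · [r(-81/28) + r(-75/28) + r(-69/28) + ...].
Sum ≈ 20.2385.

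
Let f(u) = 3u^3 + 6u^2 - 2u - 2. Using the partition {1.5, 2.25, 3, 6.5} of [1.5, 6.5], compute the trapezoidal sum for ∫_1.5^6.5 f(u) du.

2179.55078125

Subinterval widths: 0.75, 0.75, 3.5.
f(1.5) = 18.625, f(2.25) = 58.046875, f(3) = 127, f(6.5) = 1062.375.
On each subinterval the trapezoid contributes (Δu_i/2)·[f(u_{i-1}) + f(u_i)].
Sum = 2179.55078125.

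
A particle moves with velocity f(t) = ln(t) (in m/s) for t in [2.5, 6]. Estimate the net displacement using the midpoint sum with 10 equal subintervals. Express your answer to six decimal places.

Δt = (6 − 2.5)/10 = 0.35.
Midpoints: 2.675, 3.025, 3.375, 3.725, 4.075, 4.425, 4.775, 5.125, 5.475, 5.825.
f(2.675) ≈ 0.983949, f(3.025) ≈ 1.106911, f(3.375) ≈ 1.216395, f(3.725) ≈ 1.315067, f(4.075) ≈ 1.404871, f(4.425) ≈ 1.487270, f(4.775) ≈ 1.563394, f(5.125) ≈ 1.634131, f(5.475) ≈ 1.700192, f(5.825) ≈ 1.762159.
Sum = Δt · [f(2.675) + f(3.025) + f(3.375) + ...].
Sum ≈ 4.961019.

4.961019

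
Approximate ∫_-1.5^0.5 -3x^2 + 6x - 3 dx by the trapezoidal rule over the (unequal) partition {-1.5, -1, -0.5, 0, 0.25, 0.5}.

Subinterval widths: 0.5, 0.5, 0.5, 0.25, 0.25.
f(-1.5) = -18.75, f(-1) = -12, f(-0.5) = -6.75, f(0) = -3, f(0.25) = -1.6875, f(0.5) = -0.75.
On each subinterval the trapezoid contributes (Δx_i/2)·[f(x_{i-1}) + f(x_i)].
Sum = -15.703125.

-15.703125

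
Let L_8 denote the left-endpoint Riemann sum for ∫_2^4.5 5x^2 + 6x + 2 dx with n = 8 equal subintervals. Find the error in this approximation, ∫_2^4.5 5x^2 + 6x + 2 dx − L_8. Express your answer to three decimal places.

Exact integral: ∫_2^4.5 f(x) dx ≈ 192.29167.
L_8 ≈ 177.45605.
Error ≈ 192.29167 − 177.45605 ≈ 14.836.

14.836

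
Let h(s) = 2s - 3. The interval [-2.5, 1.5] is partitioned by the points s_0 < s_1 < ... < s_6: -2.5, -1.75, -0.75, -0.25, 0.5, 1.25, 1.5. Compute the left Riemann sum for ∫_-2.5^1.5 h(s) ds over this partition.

Subinterval widths: 0.75, 1, 0.5, 0.75, 0.75, 0.25.
Left endpoints: -2.5, -1.75, -0.75, -0.25, 0.5, 1.25.
h(-2.5) = -8, h(-1.75) = -6.5, h(-0.75) = -4.5, h(-0.25) = -3.5, h(0.5) = -2, h(1.25) = -0.5.
Sum = Σ Δs_i · h(s_i).
Sum = -19.

-19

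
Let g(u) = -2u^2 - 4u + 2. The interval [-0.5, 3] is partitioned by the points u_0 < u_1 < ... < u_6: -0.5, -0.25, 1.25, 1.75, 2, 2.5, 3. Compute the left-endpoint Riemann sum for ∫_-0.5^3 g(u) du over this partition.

-17.90625

Subinterval widths: 0.25, 1.5, 0.5, 0.25, 0.5, 0.5.
Left endpoints: -0.5, -0.25, 1.25, 1.75, 2, 2.5.
g(-0.5) = 3.5, g(-0.25) = 2.875, g(1.25) = -6.125, g(1.75) = -11.125, g(2) = -14, g(2.5) = -20.5.
Sum = Σ Δu_i · g(u_i).
Sum = -17.90625.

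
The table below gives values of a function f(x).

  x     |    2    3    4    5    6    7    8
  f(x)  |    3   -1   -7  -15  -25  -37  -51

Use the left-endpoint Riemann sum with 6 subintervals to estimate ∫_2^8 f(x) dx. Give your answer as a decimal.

Δx = 1.
Sum = 1·[3 + (-1) + (-7) + (-15) + (-25) + (-37)] = -82.

-82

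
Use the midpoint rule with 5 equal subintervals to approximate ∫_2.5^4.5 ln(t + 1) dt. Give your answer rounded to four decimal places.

Δt = (4.5 − 2.5)/5 = 0.4.
Midpoints: 2.7, 3.1, 3.5, 3.9, 4.3.
f(2.7) ≈ 1.3083, f(3.1) ≈ 1.4110, f(3.5) ≈ 1.5041, f(3.9) ≈ 1.5892, f(4.3) ≈ 1.6677.
Sum = Δt · [f(2.7) + f(3.1) + f(3.5) + f(3.9) + f(4.3)].
Sum ≈ 2.9921.

2.9921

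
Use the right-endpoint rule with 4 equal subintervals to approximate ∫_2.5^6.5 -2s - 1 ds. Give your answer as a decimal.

Δs = (6.5 − 2.5)/4 = 1.
Right endpoints: 3.5, 4.5, 5.5, 6.5.
f(3.5) = -8, f(4.5) = -10, f(5.5) = -12, f(6.5) = -14.
Sum = Δs · [f(3.5) + f(4.5) + f(5.5) + f(6.5)].
Sum = -44.

-44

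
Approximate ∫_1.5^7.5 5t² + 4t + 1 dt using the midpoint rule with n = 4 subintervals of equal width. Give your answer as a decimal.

805.875

Δt = (7.5 − 1.5)/4 = 1.5.
Midpoints: 2.25, 3.75, 5.25, 6.75.
f(2.25) = 35.3125, f(3.75) = 86.3125, f(5.25) = 159.8125, f(6.75) = 255.8125.
Sum = Δt · [f(2.25) + f(3.75) + f(5.25) + f(6.75)].
Sum = 805.875.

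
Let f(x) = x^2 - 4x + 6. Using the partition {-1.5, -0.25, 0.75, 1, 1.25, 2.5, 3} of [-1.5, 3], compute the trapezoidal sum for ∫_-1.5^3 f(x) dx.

Subinterval widths: 1.25, 1, 0.25, 0.25, 1.25, 0.5.
f(-1.5) = 14.25, f(-0.25) = 7.0625, f(0.75) = 3.5625, f(1) = 3, f(1.25) = 2.5625, f(2.5) = 2.25, f(3) = 3.
On each subinterval the trapezoid contributes (Δx_i/2)·[f(x_{i-1}) + f(x_i)].
Sum = 24.46875.

24.46875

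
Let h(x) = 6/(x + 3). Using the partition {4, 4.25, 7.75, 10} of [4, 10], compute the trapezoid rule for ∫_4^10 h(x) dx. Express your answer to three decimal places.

3.783

Subinterval widths: 0.25, 3.5, 2.25.
h(4) = 6/7, h(4.25) = 24/29, h(7.75) = 24/43, h(10) = 6/13.
On each subinterval the trapezoid contributes (Δx_i/2)·[h(x_{i-1}) + h(x_i)].
Sum ≈ 3.783.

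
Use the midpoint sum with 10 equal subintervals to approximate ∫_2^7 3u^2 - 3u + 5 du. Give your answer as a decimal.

292.1875

Δu = (7 − 2)/10 = 0.5.
Midpoints: 2.25, 2.75, 3.25, 3.75, 4.25, 4.75, 5.25, 5.75, 6.25, 6.75.
f(2.25) = 13.4375, f(2.75) = 19.4375, f(3.25) = 26.9375, f(3.75) = 35.9375, f(4.25) = 46.4375, f(4.75) = 58.4375, f(5.25) = 71.9375, f(5.75) = 86.9375, f(6.25) = 103.4375, f(6.75) = 121.4375.
Sum = Δu · [f(2.25) + f(2.75) + f(3.25) + ...].
Sum = 292.1875.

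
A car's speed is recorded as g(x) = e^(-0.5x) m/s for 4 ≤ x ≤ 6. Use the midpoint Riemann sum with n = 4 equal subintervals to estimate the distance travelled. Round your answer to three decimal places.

0.171

Δx = (6 − 4)/4 = 0.5.
Midpoints: 4.25, 4.75, 5.25, 5.75.
g(4.25) ≈ 0.119, g(4.75) ≈ 0.093, g(5.25) ≈ 0.072, g(5.75) ≈ 0.056.
Sum = Δx · [g(4.25) + g(4.75) + g(5.25) + g(5.75)].
Sum ≈ 0.171.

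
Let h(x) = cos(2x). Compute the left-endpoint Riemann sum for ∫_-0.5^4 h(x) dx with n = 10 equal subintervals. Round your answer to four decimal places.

Δx = (4 − (-0.5))/10 = 0.45.
Left endpoints: -0.5, -0.05, 0.4, 0.85, 1.3, 1.75, 2.2, 2.65, 3.1, 3.55.
h(-0.5) ≈ 0.5403, h(-0.05) ≈ 0.9950, h(0.4) ≈ 0.6967, h(0.85) ≈ -0.1288, h(1.3) ≈ -0.8569, h(1.75) ≈ -0.9365, h(2.2) ≈ -0.3073, h(2.65) ≈ 0.5544, h(3.1) ≈ 0.9965, h(3.55) ≈ 0.6845.
Sum = Δx · [h(-0.5) + h(-0.05) + h(0.4) + ...].
Sum ≈ 1.0071.

1.0071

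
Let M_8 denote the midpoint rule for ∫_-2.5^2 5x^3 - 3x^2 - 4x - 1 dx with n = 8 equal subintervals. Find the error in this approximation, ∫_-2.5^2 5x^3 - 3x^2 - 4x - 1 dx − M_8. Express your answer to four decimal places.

-0.8009

Exact integral: ∫_-2.5^2 f(x) dx = -52.453125.
M_8 ≈ -51.652222.
Error ≈ -52.453125 − (-51.652222) ≈ -0.8009.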